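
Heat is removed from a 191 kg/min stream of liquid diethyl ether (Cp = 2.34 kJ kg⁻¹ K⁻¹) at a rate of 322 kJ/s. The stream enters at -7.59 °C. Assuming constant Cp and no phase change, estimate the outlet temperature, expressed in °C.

Q = 322 kJ/s = 19320 kJ/min
ΔT = Q/(ṁ·Cp) = 19320/(191×2.34) = 43.227 K
T_out = -7.59 − 43.227 = -50.817 °C

T_out = -50.8 °C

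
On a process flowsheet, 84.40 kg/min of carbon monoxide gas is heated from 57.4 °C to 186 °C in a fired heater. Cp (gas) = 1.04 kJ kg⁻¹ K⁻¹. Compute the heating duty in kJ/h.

Q = ṁ·Cp·ΔT = 84.40 × 1.04 × (186 − 57.4) = 11288 kJ/min
Converting: 11288 / 60 s = 188.13 kW
Heating duty = 677280 kJ/h

Q = 677000 kJ/h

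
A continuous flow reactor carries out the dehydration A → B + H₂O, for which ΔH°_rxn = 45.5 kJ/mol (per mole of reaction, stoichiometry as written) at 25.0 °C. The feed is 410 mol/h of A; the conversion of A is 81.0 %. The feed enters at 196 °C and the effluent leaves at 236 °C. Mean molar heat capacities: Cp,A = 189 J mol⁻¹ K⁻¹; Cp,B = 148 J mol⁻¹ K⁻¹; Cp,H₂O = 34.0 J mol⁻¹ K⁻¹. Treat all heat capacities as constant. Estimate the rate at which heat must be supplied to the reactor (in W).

Q_in = 4920 W

Extent of reaction ξ = 0.810 × 410 = 332.1 mol/h
Reaction term: ξ·ΔH°_rxn = 332.1 × 45.5 = 15111 kJ/h
Sensible, feed 196→25 °C: -13251 kJ/h
Outlet flows (mol/h): A 77.9, B 332.1, H₂O 332.1
Sensible, products 25→236 °C: 15860 kJ/h
Q = ΔH = 17720 kJ/h = 4.9221 kW
Heat supplied = 4922.1 W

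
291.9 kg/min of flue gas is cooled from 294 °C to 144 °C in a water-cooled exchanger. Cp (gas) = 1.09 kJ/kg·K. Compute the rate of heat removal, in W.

Q = ṁ·Cp·ΔT = 291.9 × 1.09 × (144 − 294) = -47726 kJ/min
Converting: 47726 / 60 s = 795.43 kW
Cooling duty = 795430 W

Q_c = 795000 W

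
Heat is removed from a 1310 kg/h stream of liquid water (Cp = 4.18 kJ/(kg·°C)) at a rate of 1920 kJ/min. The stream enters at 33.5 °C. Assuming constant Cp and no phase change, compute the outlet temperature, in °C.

Q = 1920 kJ/min = 115200 kJ/h
ΔT = Q/(ṁ·Cp) = 115200/(1310×4.18) = 21.038 K
T_out = 33.5 − 21.038 = 12.462 °C

T_out = 12.5 °C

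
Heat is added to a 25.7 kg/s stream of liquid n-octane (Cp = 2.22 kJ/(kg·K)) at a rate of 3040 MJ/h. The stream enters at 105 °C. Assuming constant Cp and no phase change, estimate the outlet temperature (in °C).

Q = 3040 MJ/h = 844.44 kJ/s
ΔT = Q/(ṁ·Cp) = 844.44/(25.7×2.22) = 14.801 K
T_out = 105 + 14.801 = 119.8 °C

T_out = 120 °C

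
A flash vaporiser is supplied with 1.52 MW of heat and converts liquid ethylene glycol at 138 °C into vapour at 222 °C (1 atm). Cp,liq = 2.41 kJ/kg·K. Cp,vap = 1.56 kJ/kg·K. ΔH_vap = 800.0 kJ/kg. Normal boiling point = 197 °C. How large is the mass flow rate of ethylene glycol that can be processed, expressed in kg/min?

ṁ = 92.9 kg/min

Δh = 2.41×(197−138) + 800.0 + 1.56×(222−197) = 981.19 kJ/kg
Q = 1.52 MW = 1520 kJ/s = 91200 kJ/min
ṁ = Q/Δh = 91200 / 981.19 = 92.948 kg/min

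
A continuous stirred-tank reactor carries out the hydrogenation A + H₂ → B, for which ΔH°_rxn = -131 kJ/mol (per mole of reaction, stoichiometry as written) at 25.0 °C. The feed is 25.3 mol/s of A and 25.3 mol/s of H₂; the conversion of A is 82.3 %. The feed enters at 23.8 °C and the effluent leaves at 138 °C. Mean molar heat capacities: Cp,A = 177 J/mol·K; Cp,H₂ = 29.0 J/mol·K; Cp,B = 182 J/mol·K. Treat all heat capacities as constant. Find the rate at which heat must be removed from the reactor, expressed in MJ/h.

Q_out = 7880 MJ/h

Extent of reaction ξ = 0.823 × 25.3 = 20.822 mol/s
Reaction term: ξ·ΔH°_rxn = 20.822 × -131 = -2727.7 kJ/s
Sensible, feed 23.8→25 °C: 6.2542 kJ/s
Outlet flows (mol/s): A 4.4781, H₂ 4.4781, B 20.822
Sensible, products 25→138 °C: 532.46 kJ/s
Q = ΔH = -2189 kJ/s = -2189 kW
Heat removed = 7880.2 MJ/h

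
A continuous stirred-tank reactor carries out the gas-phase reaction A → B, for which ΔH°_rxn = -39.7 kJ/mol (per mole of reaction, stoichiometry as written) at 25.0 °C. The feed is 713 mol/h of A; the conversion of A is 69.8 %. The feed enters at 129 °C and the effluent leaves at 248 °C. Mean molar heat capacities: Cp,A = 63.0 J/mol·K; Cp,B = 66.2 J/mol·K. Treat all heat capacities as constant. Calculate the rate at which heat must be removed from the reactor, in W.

Extent of reaction ξ = 0.698 × 713 = 497.67 mol/h
Reaction term: ξ·ΔH°_rxn = 497.67 × -39.7 = -19758 kJ/h
Sensible, feed 129→25 °C: -4671.6 kJ/h
Outlet flows (mol/h): A 215.33, B 497.67
Sensible, products 25→248 °C: 10372 kJ/h
Q = ΔH = -14057 kJ/h = -3.9048 kW
Heat removed = 3904.8 W

Q_out = 3900 W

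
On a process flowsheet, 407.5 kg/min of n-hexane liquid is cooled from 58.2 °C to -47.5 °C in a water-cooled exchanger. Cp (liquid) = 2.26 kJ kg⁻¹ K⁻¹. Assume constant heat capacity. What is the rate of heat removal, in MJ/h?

Q = ṁ·Cp·ΔT = 407.5 × 2.26 × (-47.5 − 58.2) = -97344 kJ/min
Converting: 97344 / 60 s = 1622.4 kW
Cooling duty = 5840.7 MJ/h

Q_c = 5840 MJ/h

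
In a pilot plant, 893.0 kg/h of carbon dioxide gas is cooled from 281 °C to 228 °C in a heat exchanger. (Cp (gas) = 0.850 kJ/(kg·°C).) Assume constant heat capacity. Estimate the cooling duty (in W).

Q_c = 11200 W

Q = ṁ·Cp·ΔT = 893.0 × 0.850 × (228 − 281) = -40230 kJ/h
Converting: 40230 / 3600 s = 11.175 kW
Cooling duty = 11175 W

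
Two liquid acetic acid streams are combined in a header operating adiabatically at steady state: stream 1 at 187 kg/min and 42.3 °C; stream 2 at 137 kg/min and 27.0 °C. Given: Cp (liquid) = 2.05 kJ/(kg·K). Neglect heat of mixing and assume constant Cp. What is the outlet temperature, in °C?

Adiabatic, steady state ⇒ Σ ṁᵢCp,ᵢ(T_out − Tᵢ) = 0
T_out = Σ ṁᵢCp,ᵢTᵢ / Σ ṁᵢCp,ᵢ
      = 23799 / 664.2 = 35.831 °C

T_out = 35.8 °C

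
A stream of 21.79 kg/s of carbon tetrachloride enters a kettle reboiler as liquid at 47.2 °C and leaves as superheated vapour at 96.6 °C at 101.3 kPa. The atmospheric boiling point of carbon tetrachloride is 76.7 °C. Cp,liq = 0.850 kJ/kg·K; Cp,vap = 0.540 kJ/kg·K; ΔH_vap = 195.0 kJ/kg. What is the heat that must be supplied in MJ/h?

liquid 47.2→76.7 °C: 25.075 kJ/kg
vaporisation at 76.7 °C: 195 kJ/kg
vapour 76.7→96.6 °C: 10.746 kJ/kg
Δh = 25.075 + 195 + 10.746 = 230.82 kJ/kg
Q = ṁ·Δh = 21.79 kg/s × 230.82 kJ/kg = 5029.6 kJ/s
|Q| = 5029.6 kW = 18107 MJ/h

Q = 18100 MJ/h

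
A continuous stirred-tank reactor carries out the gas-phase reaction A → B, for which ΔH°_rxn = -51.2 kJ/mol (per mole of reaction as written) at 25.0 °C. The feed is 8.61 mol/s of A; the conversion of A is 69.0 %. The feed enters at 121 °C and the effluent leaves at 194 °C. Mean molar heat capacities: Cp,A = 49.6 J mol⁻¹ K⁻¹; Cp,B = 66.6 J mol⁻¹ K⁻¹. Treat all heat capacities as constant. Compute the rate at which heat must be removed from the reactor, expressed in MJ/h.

Extent of reaction ξ = 0.690 × 8.61 = 5.9409 mol/s
Reaction term: ξ·ΔH°_rxn = 5.9409 × -51.2 = -304.17 kJ/s
Sensible, feed 121→25 °C: -40.997 kJ/s
Outlet flows (mol/s): A 2.6691, B 5.9409
Sensible, products 25→194 °C: 89.241 kJ/s
Q = ΔH = -255.93 kJ/s = -255.93 kW
Heat removed = 921.35 MJ/h

Q_out = 921 MJ/h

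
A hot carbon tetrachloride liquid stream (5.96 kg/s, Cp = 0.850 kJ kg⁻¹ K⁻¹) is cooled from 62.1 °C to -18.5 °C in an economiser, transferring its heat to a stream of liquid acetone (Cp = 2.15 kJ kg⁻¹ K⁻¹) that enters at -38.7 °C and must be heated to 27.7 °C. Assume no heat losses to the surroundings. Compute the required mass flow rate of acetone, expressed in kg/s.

ṁ_c = 2.86 kg/s

Heat released by hot stream: Q = 5.96 × 0.850 × (62.1 − -18.5) = 408.32 kJ/s
Energy balance on cold side (adiabatic exchanger): Q = ṁ_c·Cp_c·(T_c,out − T_c,in)
ṁ_c = 408.32 / [2.15 × (27.7 − -38.7)] = 2.8602 kg/s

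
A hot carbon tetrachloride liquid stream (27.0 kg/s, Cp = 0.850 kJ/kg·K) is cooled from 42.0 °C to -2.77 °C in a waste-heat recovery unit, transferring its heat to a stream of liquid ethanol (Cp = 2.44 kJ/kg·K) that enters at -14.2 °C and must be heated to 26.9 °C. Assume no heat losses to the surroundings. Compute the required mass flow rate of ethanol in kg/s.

Heat released by hot stream: Q = 27.0 × 0.850 × (42.0 − -2.77) = 1027.5 kJ/s
Energy balance on cold side (adiabatic exchanger): Q = ṁ_c·Cp_c·(T_c,out − T_c,in)
ṁ_c = 1027.5 / [2.44 × (26.9 − -14.2)] = 10.246 kg/s

ṁ_c = 10.2 kg/s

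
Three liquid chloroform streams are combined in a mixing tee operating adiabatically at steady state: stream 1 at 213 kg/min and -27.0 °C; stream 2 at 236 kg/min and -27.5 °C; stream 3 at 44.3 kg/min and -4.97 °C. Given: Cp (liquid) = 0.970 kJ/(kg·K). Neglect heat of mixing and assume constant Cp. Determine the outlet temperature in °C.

Adiabatic, steady state ⇒ Σ ṁᵢCp,ᵢ(T_out − Tᵢ) = 0
T_out = Σ ṁᵢCp,ᵢTᵢ / Σ ṁᵢCp,ᵢ
      = -12087 / 478.5 = -25.261 °C

T_out = -25.3 °C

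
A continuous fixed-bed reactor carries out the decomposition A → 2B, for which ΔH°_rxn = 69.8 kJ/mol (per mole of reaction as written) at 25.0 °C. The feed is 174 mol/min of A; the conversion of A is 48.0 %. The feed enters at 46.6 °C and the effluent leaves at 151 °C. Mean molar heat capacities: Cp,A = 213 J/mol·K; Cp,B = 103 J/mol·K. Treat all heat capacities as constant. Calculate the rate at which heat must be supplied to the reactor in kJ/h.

Extent of reaction ξ = 0.480 × 174 = 83.52 mol/min
Reaction term: ξ·ΔH°_rxn = 83.52 × 69.8 = 5829.7 kJ/min
Sensible, feed 46.6→25 °C: -800.54 kJ/min
Outlet flows (mol/min): A 90.48, B 167.04
Sensible, products 25→151 °C: 4596.1 kJ/min
Q = ΔH = 9625.3 kJ/min = 160.42 kW
Heat supplied = 577520 kJ/h

Q_in = 578000 kJ/h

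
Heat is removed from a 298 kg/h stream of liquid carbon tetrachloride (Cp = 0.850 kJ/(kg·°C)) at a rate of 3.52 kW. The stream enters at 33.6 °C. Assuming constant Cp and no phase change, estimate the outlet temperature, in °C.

T_out = -16.4 °C

Q = 3.52 kW = 12672 kJ/h
ΔT = Q/(ṁ·Cp) = 12672/(298×0.850) = 50.028 K
T_out = 33.6 − 50.028 = -16.428 °C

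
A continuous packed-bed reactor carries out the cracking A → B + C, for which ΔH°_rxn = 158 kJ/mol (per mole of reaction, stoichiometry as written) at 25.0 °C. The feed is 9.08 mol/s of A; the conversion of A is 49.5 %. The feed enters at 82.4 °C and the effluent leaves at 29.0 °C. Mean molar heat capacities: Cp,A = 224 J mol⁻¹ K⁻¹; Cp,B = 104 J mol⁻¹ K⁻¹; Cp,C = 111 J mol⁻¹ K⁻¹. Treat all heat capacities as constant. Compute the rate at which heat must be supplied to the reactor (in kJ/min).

Q_in = 36100 kJ/min

Extent of reaction ξ = 0.495 × 9.08 = 4.4946 mol/s
Reaction term: ξ·ΔH°_rxn = 4.4946 × 158 = 710.15 kJ/s
Sensible, feed 82.4→25 °C: -116.75 kJ/s
Outlet flows (mol/s): A 4.5854, B 4.4946, C 4.4946
Sensible, products 25→29.0 °C: 7.9739 kJ/s
Q = ΔH = 601.37 kJ/s = 601.37 kW
Heat supplied = 36082 kJ/min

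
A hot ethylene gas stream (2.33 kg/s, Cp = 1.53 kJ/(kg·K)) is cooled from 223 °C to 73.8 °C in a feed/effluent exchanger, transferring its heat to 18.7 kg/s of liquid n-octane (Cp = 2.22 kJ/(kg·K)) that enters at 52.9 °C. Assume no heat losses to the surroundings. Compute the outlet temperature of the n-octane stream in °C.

T_c,out = 65.7 °C

Heat released by hot stream: Q = 2.33 × 1.53 × (223 − 73.8) = 531.88 kJ/s
Energy balance on cold side (adiabatic exchanger): Q = ṁ_c·Cp_c·(T_c,out − T_c,in)
T_c,out = 52.9 + 531.88/(18.7 × 2.22) = 65.712 °C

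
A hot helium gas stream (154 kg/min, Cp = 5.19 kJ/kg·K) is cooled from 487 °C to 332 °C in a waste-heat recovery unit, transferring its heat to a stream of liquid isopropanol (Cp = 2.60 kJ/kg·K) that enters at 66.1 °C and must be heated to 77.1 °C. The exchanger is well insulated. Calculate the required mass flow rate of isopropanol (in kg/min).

Heat released by hot stream: Q = 154 × 5.19 × (487 − 332) = 123890 kJ/min
Energy balance on cold side (adiabatic exchanger): Q = ṁ_c·Cp_c·(T_c,out − T_c,in)
ṁ_c = 123890 / [2.60 × (77.1 − 66.1)] = 4331.7 kg/min

ṁ_c = 4330 kg/min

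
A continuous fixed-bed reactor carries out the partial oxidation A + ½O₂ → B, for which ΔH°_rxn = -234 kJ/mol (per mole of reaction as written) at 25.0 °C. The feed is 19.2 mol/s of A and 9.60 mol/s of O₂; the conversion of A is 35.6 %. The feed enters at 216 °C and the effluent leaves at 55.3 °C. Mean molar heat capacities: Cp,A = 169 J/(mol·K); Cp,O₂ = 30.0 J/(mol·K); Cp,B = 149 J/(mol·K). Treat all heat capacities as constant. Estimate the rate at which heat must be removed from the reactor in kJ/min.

Extent of reaction ξ = 0.356 × 19.2 = 6.8352 mol/s
Reaction term: ξ·ΔH°_rxn = 6.8352 × -234 = -1599.4 kJ/s
Sensible, feed 216→25 °C: -674.76 kJ/s
Outlet flows (mol/s): A 12.365, O₂ 6.1824, B 6.8352
Sensible, products 25→55.3 °C: 99.795 kJ/s
Q = ΔH = -2174.4 kJ/s = -2174.4 kW
Heat removed = 130460 kJ/min

Q_out = 130000 kJ/min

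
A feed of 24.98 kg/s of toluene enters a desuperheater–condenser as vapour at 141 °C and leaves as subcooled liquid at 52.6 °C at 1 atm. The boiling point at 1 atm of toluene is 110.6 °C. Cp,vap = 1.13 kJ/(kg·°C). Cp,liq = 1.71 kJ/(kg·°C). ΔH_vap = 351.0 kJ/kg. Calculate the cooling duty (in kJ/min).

Q_c = 726000 kJ/min

vapour 141→110.6 °C: -34.352 kJ/kg
condensation at 110.6 °C: -351 kJ/kg
liquid 110.6→52.6 °C: -99.18 kJ/kg
Δh = -34.352 + -351 + -99.18 = -484.53 kJ/kg
Q = ṁ·Δh = 24.98 kg/s × -484.53 kJ/kg = -12104 kJ/s
|Q| = 12104 kW = 726220 kJ/min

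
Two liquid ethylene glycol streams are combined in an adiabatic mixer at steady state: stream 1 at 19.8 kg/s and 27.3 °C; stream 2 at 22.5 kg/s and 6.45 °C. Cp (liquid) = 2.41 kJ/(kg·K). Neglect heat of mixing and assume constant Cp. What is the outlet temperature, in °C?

T_out = 16.2 °C

Adiabatic, steady state ⇒ Σ ṁᵢCp,ᵢ(T_out − Tᵢ) = 0
Σ ṁᵢCp,ᵢTᵢ = 19.8×2.41×27.3 + 22.5×2.41×6.45 = 1652.5
Σ ṁᵢCp,ᵢ = 19.8×2.41 + 22.5×2.41 = 101.94
T_out = 1652.5 / 101.94 = 16.21 °C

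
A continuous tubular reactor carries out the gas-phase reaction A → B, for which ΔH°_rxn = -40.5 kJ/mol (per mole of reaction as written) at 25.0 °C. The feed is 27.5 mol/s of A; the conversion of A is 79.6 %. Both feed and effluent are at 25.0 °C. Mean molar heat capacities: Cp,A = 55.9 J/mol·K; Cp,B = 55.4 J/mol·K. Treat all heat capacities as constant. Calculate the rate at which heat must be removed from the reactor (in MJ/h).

Extent of reaction ξ = 0.796 × 27.5 = 21.89 mol/s
Reaction term: ξ·ΔH°_rxn = 21.89 × -40.5 = -886.55 kJ/s
Q = ΔH = -886.55 kJ/s = -886.55 kW
Heat removed = 3191.6 MJ/h

Q_out = 3190 MJ/h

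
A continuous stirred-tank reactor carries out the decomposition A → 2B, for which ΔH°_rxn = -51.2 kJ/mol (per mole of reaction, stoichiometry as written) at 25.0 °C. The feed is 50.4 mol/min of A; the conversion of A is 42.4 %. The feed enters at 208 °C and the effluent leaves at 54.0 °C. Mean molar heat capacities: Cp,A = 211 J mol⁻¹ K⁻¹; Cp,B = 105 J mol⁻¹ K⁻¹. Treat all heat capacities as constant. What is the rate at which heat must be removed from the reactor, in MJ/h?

Extent of reaction ξ = 0.424 × 50.4 = 21.37 mol/min
Reaction term: ξ·ΔH°_rxn = 21.37 × -51.2 = -1094.1 kJ/min
Sensible, feed 208→25 °C: -1946.1 kJ/min
Outlet flows (mol/min): A 29.03, B 42.739
Sensible, products 25→54.0 °C: 307.78 kJ/min
Q = ΔH = -2732.4 kJ/min = -45.541 kW
Heat removed = 163.95 MJ/h

Q_out = 164 MJ/h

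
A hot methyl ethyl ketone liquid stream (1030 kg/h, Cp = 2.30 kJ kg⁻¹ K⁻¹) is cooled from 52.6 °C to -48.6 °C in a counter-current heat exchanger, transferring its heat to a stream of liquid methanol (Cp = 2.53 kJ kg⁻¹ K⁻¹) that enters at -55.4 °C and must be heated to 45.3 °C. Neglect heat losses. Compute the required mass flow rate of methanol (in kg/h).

Heat released by hot stream: Q = 1030 × 2.30 × (52.6 − -48.6) = 239740 kJ/h
Energy balance on cold side (adiabatic exchanger): Q = ṁ_c·Cp_c·(T_c,out − T_c,in)
ṁ_c = 239740 / [2.53 × (45.3 − -55.4)] = 941.01 kg/h

ṁ_c = 941 kg/h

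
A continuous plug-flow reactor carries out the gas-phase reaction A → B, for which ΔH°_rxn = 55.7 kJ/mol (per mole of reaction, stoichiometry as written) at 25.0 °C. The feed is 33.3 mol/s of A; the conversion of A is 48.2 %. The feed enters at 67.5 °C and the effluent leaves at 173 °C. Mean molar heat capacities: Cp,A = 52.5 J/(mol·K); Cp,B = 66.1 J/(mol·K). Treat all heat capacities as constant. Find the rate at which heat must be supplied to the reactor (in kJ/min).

Extent of reaction ξ = 0.482 × 33.3 = 16.051 mol/s
Reaction term: ξ·ΔH°_rxn = 16.051 × 55.7 = 894.02 kJ/s
Sensible, feed 67.5→25 °C: -74.301 kJ/s
Outlet flows (mol/s): A 17.249, B 16.051
Sensible, products 25→173 °C: 291.05 kJ/s
Q = ΔH = 1110.8 kJ/s = 1110.8 kW
Heat supplied = 66646 kJ/min

Q_in = 66600 kJ/min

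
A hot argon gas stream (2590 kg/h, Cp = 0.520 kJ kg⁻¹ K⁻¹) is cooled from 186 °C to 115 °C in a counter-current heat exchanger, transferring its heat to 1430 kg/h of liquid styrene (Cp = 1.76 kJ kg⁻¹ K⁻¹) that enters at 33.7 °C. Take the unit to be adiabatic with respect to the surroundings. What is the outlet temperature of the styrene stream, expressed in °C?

T_c,out = 71.7 °C

Heat released by hot stream: Q = 2590 × 0.520 × (186 − 115) = 95623 kJ/h
Energy balance on cold side (adiabatic exchanger): Q = ṁ_c·Cp_c·(T_c,out − T_c,in)
T_c,out = 33.7 + 95623/(1430 × 1.76) = 71.694 °C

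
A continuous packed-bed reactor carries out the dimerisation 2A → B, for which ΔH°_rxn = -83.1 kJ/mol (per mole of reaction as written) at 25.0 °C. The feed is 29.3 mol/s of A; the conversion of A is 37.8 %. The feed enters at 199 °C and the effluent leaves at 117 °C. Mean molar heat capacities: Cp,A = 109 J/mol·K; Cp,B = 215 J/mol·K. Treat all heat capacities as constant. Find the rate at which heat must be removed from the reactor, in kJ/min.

Extent of reaction ξ = 0.378 × 29.3 / 2 = 5.5377 mol/s
Reaction term: ξ·ΔH°_rxn = 5.5377 × -83.1 = -460.18 kJ/s
Sensible, feed 199→25 °C: -555.7 kJ/s
Outlet flows (mol/s): A 18.225, B 5.5377
Sensible, products 25→117 °C: 292.29 kJ/s
Q = ΔH = -723.59 kJ/s = -723.59 kW
Heat removed = 43416 kJ/min

Q_out = 43400 kJ/min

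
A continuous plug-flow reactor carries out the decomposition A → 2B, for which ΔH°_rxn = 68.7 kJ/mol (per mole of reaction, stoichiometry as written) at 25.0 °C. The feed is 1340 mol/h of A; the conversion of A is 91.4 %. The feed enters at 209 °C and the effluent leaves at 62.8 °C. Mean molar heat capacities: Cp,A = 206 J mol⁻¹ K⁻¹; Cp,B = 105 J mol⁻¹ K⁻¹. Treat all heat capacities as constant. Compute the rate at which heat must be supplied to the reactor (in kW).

Extent of reaction ξ = 0.914 × 1340 = 1224.8 mol/h
Reaction term: ξ·ΔH°_rxn = 1224.8 × 68.7 = 84141 kJ/h
Sensible, feed 209→25 °C: -50791 kJ/h
Outlet flows (mol/h): A 115.24, B 2449.5
Sensible, products 25→62.8 °C: 10619 kJ/h
Q = ΔH = 43969 kJ/h = 12.214 kW
Heat supplied = 12.214 kW

Q_in = 12.2 kW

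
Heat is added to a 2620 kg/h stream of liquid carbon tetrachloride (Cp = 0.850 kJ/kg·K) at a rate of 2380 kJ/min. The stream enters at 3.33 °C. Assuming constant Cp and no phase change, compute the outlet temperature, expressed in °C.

T_out = 67.5 °C

Q = 2380 kJ/min = 142800 kJ/h
ΔT = Q/(ṁ·Cp) = 142800/(2620×0.850) = 64.122 K
T_out = 3.33 + 64.122 = 67.452 °C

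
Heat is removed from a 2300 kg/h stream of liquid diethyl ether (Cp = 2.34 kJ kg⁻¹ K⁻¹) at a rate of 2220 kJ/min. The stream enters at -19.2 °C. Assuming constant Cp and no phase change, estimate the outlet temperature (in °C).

Q = 2220 kJ/min = 133200 kJ/h
ΔT = Q/(ṁ·Cp) = 133200/(2300×2.34) = 24.749 K
T_out = -19.2 − 24.749 = -43.949 °C

T_out = -43.9 °C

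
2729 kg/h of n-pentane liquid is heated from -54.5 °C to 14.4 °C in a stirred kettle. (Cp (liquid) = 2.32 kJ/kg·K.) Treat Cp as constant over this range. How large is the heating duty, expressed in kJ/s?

Q = 121 kJ/s

Q = ṁ·Cp·ΔT = 2729 × 2.32 × (14.4 − -54.5) = 436230 kJ/h
Converting: 436230 / 3600 s = 121.17 kW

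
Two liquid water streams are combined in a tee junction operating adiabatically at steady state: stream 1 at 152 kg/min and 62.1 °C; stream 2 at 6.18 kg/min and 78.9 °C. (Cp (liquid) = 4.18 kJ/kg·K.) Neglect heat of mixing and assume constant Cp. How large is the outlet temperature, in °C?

T_out = 62.8 °C

No heat crosses the boundary, so H_out = H_in.
Σ ṁᵢCp,ᵢTᵢ = 152×4.18×62.1 + 6.18×4.18×78.9 = 41494
Σ ṁᵢCp,ᵢ = 152×4.18 + 6.18×4.18 = 661.19
T_out = 41494 / 661.19 = 62.756 °C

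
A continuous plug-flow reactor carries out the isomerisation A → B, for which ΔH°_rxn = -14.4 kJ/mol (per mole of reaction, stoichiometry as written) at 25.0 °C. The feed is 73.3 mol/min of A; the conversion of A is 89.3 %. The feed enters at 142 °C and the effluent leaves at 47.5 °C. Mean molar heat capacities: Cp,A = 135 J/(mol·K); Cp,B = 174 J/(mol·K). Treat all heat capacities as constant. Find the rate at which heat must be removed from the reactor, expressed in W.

Extent of reaction ξ = 0.893 × 73.3 = 65.457 mol/min
Reaction term: ξ·ΔH°_rxn = 65.457 × -14.4 = -942.58 kJ/min
Sensible, feed 142→25 °C: -1157.8 kJ/min
Outlet flows (mol/min): A 7.8431, B 65.457
Sensible, products 25→47.5 °C: 280.09 kJ/min
Q = ΔH = -1820.3 kJ/min = -30.338 kW
Heat removed = 30338 W

Q_out = 30300 W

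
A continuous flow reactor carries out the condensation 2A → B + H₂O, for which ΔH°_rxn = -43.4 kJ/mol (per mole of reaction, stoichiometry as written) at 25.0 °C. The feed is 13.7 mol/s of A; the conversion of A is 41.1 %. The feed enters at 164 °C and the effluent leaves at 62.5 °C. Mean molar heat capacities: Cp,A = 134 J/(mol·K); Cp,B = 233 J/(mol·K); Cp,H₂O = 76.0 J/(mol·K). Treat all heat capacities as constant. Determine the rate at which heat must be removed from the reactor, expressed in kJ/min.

Extent of reaction ξ = 0.411 × 13.7 / 2 = 2.8153 mol/s
Reaction term: ξ·ΔH°_rxn = 2.8153 × -43.4 = -122.19 kJ/s
Sensible, feed 164→25 °C: -255.18 kJ/s
Outlet flows (mol/s): A 8.0693, B 2.8153, H₂O 2.8153
Sensible, products 25→62.5 °C: 73.171 kJ/s
Q = ΔH = -304.19 kJ/s = -304.19 kW
Heat removed = 18251 kJ/min

Q_out = 18300 kJ/min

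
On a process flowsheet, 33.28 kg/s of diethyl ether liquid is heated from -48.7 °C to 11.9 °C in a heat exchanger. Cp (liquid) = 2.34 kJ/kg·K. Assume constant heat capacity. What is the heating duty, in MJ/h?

Q = 17000 MJ/h

Q = ṁ·Cp·ΔT = 33.28 × 2.34 × (11.9 − -48.7) = 4719.2 kJ/s
Heating duty = 16989 MJ/h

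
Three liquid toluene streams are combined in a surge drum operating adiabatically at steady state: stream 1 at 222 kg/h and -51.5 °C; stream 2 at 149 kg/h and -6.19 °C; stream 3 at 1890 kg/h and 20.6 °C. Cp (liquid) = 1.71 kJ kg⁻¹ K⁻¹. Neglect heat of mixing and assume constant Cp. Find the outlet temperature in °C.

No heat crosses the boundary, so H_out = H_in.
Σ ṁᵢCp,ᵢTᵢ = 222×1.71×-51.5 + 149×1.71×-6.19 + 1890×1.71×20.6 = 45450
Σ ṁᵢCp,ᵢ = 222×1.71 + 149×1.71 + 1890×1.71 = 3866.3
T_out = 45450 / 3866.3 = 11.755 °C

T_out = 11.8 °C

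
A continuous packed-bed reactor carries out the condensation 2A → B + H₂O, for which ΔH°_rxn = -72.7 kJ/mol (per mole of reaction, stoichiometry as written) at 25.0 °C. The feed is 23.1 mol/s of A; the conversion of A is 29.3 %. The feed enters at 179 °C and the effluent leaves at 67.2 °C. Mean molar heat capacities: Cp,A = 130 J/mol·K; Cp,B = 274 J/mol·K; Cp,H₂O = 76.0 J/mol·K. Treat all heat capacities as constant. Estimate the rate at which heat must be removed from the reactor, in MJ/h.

Extent of reaction ξ = 0.293 × 23.1 / 2 = 3.3841 mol/s
Reaction term: ξ·ΔH°_rxn = 3.3841 × -72.7 = -246.03 kJ/s
Sensible, feed 179→25 °C: -462.46 kJ/s
Outlet flows (mol/s): A 16.332, B 3.3841, H₂O 3.3841
Sensible, products 25→67.2 °C: 139.58 kJ/s
Q = ΔH = -568.91 kJ/s = -568.91 kW
Heat removed = 2048.1 MJ/h

Q_out = 2050 MJ/h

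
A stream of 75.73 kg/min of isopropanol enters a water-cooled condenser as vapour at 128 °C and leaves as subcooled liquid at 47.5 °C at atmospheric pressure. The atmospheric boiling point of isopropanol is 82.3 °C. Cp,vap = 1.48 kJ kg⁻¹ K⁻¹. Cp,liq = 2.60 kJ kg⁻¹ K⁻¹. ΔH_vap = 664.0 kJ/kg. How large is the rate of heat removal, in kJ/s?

vapour 128→82.3 °C: -67.636 kJ/kg
condensation at 82.3 °C: -664 kJ/kg
liquid 82.3→47.5 °C: -90.48 kJ/kg
Δh = -67.636 + -664 + -90.48 = -822.12 kJ/kg
Q = ṁ·Δh = 75.73 kg/min × -822.12 kJ/kg = -62259 kJ/min
|Q| = 1037.6 kW

Q_c = 1040 kJ/s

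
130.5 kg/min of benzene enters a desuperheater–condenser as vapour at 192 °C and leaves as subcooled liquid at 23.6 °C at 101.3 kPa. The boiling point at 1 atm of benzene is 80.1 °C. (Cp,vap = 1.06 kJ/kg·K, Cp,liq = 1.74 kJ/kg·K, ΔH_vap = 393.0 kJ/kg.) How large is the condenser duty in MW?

Q_c = 1.33 MW

vapour 192→80.1 °C: -118.61 kJ/kg
condensation at 80.1 °C: -393 kJ/kg
liquid 80.1→23.6 °C: -98.31 kJ/kg
Δh = -118.61 + -393 + -98.31 = -609.92 kJ/kg
Q = ṁ·Δh = 130.5 kg/min × -609.92 kJ/kg = -79595 kJ/min
|Q| = 1326.6 kW = 1.3266 MW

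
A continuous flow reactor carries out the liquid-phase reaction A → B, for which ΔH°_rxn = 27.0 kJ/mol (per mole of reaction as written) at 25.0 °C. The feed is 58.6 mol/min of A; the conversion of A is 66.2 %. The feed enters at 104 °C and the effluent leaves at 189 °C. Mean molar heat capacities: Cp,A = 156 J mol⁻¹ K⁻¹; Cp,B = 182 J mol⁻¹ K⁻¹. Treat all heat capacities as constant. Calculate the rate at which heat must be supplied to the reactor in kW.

Q_in = 33.2 kW

Extent of reaction ξ = 0.662 × 58.6 = 38.793 mol/min
Reaction term: ξ·ΔH°_rxn = 38.793 × 27.0 = 1047.4 kJ/min
Sensible, feed 104→25 °C: -722.19 kJ/min
Outlet flows (mol/min): A 19.807, B 38.793
Sensible, products 25→189 °C: 1664.6 kJ/min
Q = ΔH = 1989.9 kJ/min = 33.164 kW
Heat supplied = 33.164 kW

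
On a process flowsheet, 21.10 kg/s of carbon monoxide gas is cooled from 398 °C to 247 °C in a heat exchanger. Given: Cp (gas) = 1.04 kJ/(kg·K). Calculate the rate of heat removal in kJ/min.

Q = ṁ·Cp·ΔT = 21.10 × 1.04 × (247 − 398) = -3313.5 kJ/s
Cooling duty = 198810 kJ/min

Q_c = 199000 kJ/min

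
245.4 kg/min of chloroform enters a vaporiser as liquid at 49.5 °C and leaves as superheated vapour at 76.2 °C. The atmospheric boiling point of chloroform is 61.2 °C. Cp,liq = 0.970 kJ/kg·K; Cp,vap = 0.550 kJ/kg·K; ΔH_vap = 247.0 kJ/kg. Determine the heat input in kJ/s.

liquid 49.5→61.2 °C: 11.349 kJ/kg
vaporisation at 61.2 °C: 247 kJ/kg
vapour 61.2→76.2 °C: 8.25 kJ/kg
Δh = 11.349 + 247 + 8.25 = 266.6 kJ/kg
Q = ṁ·Δh = 245.4 kg/min × 266.6 kJ/kg = 65423 kJ/min
|Q| = 1090.4 kW

Q = 1090 kJ/s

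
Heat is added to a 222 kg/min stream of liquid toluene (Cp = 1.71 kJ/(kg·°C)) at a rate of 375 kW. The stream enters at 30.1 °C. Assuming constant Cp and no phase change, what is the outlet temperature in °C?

T_out = 89.4 °C

Q = 375 kW = 22500 kJ/min
ΔT = Q/(ṁ·Cp) = 22500/(222×1.71) = 59.27 K
T_out = 30.1 + 59.27 = 89.37 °C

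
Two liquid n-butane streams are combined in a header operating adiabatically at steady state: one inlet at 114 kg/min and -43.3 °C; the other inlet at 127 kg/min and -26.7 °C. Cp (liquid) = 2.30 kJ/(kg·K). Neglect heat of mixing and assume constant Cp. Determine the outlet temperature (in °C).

T_out = -34.6 °C

No heat crosses the boundary, so H_out = H_in.
Σ ṁᵢCp,ᵢTᵢ = 114×2.30×-43.3 + 127×2.30×-26.7 = -19152
Σ ṁᵢCp,ᵢ = 114×2.30 + 127×2.30 = 554.3
T_out = -19152 / 554.3 = -34.552 °C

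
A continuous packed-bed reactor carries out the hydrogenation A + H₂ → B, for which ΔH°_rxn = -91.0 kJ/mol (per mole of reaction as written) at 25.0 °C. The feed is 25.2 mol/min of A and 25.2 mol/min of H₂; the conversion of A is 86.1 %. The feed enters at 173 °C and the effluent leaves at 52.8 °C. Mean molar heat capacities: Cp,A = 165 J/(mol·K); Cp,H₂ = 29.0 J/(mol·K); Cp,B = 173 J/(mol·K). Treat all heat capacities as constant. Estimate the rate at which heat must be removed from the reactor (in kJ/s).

Q_out = 42.9 kJ/s

Extent of reaction ξ = 0.861 × 25.2 = 21.697 mol/min
Reaction term: ξ·ΔH°_rxn = 21.697 × -91.0 = -1974.4 kJ/min
Sensible, feed 173→25 °C: -723.54 kJ/min
Outlet flows (mol/min): A 3.5028, H₂ 3.5028, B 21.697
Sensible, products 25→52.8 °C: 123.24 kJ/min
Q = ΔH = -2574.7 kJ/min = -42.912 kW
Heat removed = 42.912 kJ/s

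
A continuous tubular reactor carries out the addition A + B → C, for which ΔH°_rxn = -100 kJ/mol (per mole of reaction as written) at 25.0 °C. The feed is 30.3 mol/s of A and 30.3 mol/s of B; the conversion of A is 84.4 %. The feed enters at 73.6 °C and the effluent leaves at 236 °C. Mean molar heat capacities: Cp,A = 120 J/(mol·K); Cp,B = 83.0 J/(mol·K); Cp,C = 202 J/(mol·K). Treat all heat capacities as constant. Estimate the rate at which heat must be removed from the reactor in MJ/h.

Extent of reaction ξ = 0.844 × 30.3 = 25.573 mol/s
Reaction term: ξ·ΔH°_rxn = 25.573 × -100 = -2557.3 kJ/s
Sensible, feed 73.6→25 °C: -298.93 kJ/s
Outlet flows (mol/s): A 4.7268, B 4.7268, C 25.573
Sensible, products 25→236 °C: 1292.4 kJ/s
Q = ΔH = -1563.8 kJ/s = -1563.8 kW
Heat removed = 5629.7 MJ/h

Q_out = 5630 MJ/h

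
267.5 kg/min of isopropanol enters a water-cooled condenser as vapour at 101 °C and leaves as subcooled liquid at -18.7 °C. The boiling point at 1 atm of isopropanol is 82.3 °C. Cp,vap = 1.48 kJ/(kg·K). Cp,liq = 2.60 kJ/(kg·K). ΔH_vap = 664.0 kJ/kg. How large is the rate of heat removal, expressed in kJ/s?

vapour 101→82.3 °C: -27.676 kJ/kg
condensation at 82.3 °C: -664 kJ/kg
liquid 82.3→-18.7 °C: -262.6 kJ/kg
Δh = -27.676 + -664 + -262.6 = -954.28 kJ/kg
Q = ṁ·Δh = 267.5 kg/min × -954.28 kJ/kg = -255270 kJ/min
|Q| = 4254.5 kW

Q_c = 4250 kJ/s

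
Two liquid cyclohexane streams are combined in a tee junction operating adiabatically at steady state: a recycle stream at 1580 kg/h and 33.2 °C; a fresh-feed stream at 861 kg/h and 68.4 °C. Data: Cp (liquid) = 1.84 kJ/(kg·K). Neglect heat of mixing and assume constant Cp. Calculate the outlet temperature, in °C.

No heat crosses the boundary, so H_out = H_in.
T_out = Σ ṁᵢCp,ᵢTᵢ / Σ ṁᵢCp,ᵢ
      = 204880 / 4491.4 = 45.616 °C

T_out = 45.6 °C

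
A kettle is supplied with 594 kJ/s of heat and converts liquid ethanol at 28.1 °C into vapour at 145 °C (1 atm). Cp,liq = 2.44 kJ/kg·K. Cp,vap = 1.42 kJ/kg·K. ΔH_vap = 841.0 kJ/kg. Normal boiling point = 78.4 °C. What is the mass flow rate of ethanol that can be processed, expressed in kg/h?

Δh = 2.44×(78.4−28.1) + 841.0 + 1.42×(145−78.4) = 1058.3 kJ/kg
Q = 594 kJ/s = 594 kJ/s = 2.1384e+06 kJ/h
ṁ = Q/Δh = 2.1384e+06 / 1058.3 = 2020.6 kg/h

ṁ = 2020 kg/h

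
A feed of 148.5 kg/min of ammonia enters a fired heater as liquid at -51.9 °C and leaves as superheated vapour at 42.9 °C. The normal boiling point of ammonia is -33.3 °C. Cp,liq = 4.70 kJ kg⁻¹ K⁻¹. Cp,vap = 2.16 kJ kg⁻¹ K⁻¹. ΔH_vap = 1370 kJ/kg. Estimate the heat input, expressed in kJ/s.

liquid -51.9→-33.3 °C: 87.42 kJ/kg
vaporisation at -33.3 °C: 1370 kJ/kg
vapour -33.3→42.9 °C: 164.59 kJ/kg
Δh = 87.42 + 1370 + 164.59 = 1622 kJ/kg
Q = ṁ·Δh = 148.5 kg/min × 1622 kJ/kg = 240870 kJ/min
|Q| = 4014.5 kW

Q = 4010 kJ/s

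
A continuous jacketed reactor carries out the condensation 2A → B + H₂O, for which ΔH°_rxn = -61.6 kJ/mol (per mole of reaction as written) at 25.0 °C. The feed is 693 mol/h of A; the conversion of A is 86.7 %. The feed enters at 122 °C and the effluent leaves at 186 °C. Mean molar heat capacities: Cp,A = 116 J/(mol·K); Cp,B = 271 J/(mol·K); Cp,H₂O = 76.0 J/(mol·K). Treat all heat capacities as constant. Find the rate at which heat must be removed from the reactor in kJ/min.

Q_out = 130 kJ/min

Extent of reaction ξ = 0.867 × 693 / 2 = 300.42 mol/h
Reaction term: ξ·ΔH°_rxn = 300.42 × -61.6 = -18506 kJ/h
Sensible, feed 122→25 °C: -7797.6 kJ/h
Outlet flows (mol/h): A 92.169, B 300.42, H₂O 300.42
Sensible, products 25→186 °C: 18505 kJ/h
Q = ΔH = -7798.6 kJ/h = -2.1663 kW
Heat removed = 129.98 kJ/min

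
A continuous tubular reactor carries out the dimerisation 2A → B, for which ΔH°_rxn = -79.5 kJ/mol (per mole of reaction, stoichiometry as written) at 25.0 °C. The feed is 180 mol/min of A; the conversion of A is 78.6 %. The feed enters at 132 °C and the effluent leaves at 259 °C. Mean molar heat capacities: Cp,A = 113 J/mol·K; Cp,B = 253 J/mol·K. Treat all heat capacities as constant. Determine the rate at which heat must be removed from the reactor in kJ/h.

Extent of reaction ξ = 0.786 × 180 / 2 = 70.74 mol/min
Reaction term: ξ·ΔH°_rxn = 70.74 × -79.5 = -5623.8 kJ/min
Sensible, feed 132→25 °C: -2176.4 kJ/min
Outlet flows (mol/min): A 38.52, B 70.74
Sensible, products 25→259 °C: 5206.5 kJ/min
Q = ΔH = -2593.7 kJ/min = -43.229 kW
Heat removed = 155620 kJ/h

Q_out = 156000 kJ/h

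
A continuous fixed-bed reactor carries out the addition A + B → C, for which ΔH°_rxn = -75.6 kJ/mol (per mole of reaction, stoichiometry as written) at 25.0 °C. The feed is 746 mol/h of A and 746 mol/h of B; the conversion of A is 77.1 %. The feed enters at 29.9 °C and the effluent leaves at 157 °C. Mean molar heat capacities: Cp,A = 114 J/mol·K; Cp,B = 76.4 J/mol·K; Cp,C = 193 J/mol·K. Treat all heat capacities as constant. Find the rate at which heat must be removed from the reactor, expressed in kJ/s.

Extent of reaction ξ = 0.771 × 746 = 575.17 mol/h
Reaction term: ξ·ΔH°_rxn = 575.17 × -75.6 = -43483 kJ/h
Sensible, feed 29.9→25 °C: -695.99 kJ/h
Outlet flows (mol/h): A 170.83, B 170.83, C 575.17
Sensible, products 25→157 °C: 18946 kJ/h
Q = ΔH = -25232 kJ/h = -7.0089 kW
Heat removed = 7.0089 kJ/s

Q_out = 7.01 kJ/s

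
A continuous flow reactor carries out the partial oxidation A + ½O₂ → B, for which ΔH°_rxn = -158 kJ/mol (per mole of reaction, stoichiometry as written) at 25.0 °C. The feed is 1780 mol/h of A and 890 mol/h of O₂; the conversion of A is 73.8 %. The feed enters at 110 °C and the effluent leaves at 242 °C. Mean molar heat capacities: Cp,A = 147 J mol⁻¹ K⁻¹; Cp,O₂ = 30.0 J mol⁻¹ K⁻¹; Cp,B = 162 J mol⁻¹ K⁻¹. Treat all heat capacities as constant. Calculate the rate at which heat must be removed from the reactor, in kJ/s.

Q_out = 47.1 kJ/s

Extent of reaction ξ = 0.738 × 1780 = 1313.6 mol/h
Reaction term: ξ·ΔH°_rxn = 1313.6 × -158 = -207560 kJ/h
Sensible, feed 110→25 °C: -24511 kJ/h
Outlet flows (mol/h): A 466.36, O₂ 233.18, B 1313.6
Sensible, products 25→242 °C: 62574 kJ/h
Q = ΔH = -169490 kJ/h = -47.081 kW
Heat removed = 47.081 kJ/s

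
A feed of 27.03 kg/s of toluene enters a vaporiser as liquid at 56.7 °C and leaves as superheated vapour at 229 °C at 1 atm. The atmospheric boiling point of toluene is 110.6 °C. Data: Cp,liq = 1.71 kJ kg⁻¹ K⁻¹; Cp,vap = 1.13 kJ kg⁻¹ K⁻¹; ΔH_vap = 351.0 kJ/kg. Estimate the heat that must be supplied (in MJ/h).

Q = 56100 MJ/h

liquid 56.7→110.6 °C: 92.169 kJ/kg
vaporisation at 110.6 °C: 351 kJ/kg
vapour 110.6→229 °C: 133.79 kJ/kg
Δh = 92.169 + 351 + 133.79 = 576.96 kJ/kg
Q = ṁ·Δh = 27.03 kg/s × 576.96 kJ/kg = 15595 kJ/s
|Q| = 15595 kW = 56143 MJ/h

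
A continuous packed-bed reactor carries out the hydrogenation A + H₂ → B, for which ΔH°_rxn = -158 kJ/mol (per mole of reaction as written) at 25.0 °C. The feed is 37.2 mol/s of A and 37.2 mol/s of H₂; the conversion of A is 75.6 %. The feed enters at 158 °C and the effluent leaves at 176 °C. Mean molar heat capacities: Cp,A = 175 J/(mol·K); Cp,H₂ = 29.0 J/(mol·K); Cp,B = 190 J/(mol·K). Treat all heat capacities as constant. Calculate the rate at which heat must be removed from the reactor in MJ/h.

Q_out = 15700 MJ/h

Extent of reaction ξ = 0.756 × 37.2 = 28.123 mol/s
Reaction term: ξ·ΔH°_rxn = 28.123 × -158 = -4443.5 kJ/s
Sensible, feed 158→25 °C: -1009.3 kJ/s
Outlet flows (mol/s): A 9.0768, H₂ 9.0768, B 28.123
Sensible, products 25→176 °C: 1086.5 kJ/s
Q = ΔH = -4366.3 kJ/s = -4366.3 kW
Heat removed = 15719 MJ/h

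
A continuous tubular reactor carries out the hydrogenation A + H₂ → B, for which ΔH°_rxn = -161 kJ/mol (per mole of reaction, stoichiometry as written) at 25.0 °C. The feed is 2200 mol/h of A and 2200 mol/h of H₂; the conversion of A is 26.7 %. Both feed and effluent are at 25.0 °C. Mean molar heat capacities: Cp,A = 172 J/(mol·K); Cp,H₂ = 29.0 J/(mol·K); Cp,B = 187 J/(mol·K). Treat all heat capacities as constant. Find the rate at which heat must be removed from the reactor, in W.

Q_out = 26300 W

Extent of reaction ξ = 0.267 × 2200 = 587.4 mol/h
Reaction term: ξ·ΔH°_rxn = 587.4 × -161 = -94571 kJ/h
Q = ΔH = -94571 kJ/h = -26.27 kW
Heat removed = 26270 W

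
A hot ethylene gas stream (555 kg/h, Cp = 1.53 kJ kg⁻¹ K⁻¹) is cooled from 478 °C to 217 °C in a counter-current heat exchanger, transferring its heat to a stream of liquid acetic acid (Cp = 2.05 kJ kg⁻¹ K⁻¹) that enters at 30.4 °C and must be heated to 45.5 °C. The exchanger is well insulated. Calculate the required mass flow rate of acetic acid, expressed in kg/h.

ṁ_c = 7160 kg/h

Heat released by hot stream: Q = 555 × 1.53 × (478 − 217) = 221630 kJ/h
Energy balance on cold side (adiabatic exchanger): Q = ṁ_c·Cp_c·(T_c,out − T_c,in)
ṁ_c = 221630 / [2.05 × (45.5 − 30.4)] = 7159.7 kg/h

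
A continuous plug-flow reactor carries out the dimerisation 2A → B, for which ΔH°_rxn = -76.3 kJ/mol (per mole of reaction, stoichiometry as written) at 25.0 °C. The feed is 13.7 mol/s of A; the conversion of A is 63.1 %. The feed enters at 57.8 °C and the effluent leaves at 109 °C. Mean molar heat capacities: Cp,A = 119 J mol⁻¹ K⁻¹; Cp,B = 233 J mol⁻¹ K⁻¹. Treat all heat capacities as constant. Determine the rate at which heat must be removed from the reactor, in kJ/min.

Q_out = 14900 kJ/min

Extent of reaction ξ = 0.631 × 13.7 / 2 = 4.3224 mol/s
Reaction term: ξ·ΔH°_rxn = 4.3224 × -76.3 = -329.8 kJ/s
Sensible, feed 57.8→25 °C: -53.474 kJ/s
Outlet flows (mol/s): A 5.0553, B 4.3224
Sensible, products 25→109 °C: 135.13 kJ/s
Q = ΔH = -248.14 kJ/s = -248.14 kW
Heat removed = 14888 kJ/min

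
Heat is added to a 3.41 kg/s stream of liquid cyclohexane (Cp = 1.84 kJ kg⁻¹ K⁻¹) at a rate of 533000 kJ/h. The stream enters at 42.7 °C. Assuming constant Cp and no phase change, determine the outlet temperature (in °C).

T_out = 66.3 °C

Q = 533000 kJ/h = 148.06 kJ/s
ΔT = Q/(ṁ·Cp) = 148.06/(3.41×1.84) = 23.597 K
T_out = 42.7 + 23.597 = 66.297 °C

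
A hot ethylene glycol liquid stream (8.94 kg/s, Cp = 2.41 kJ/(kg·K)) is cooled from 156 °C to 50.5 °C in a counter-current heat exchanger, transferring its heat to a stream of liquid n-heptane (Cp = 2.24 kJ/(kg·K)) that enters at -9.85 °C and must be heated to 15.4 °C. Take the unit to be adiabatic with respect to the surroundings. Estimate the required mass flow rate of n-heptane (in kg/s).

ṁ_c = 40.2 kg/s

Heat released by hot stream: Q = 8.94 × 2.41 × (156 − 50.5) = 2273 kJ/s
Energy balance on cold side (adiabatic exchanger): Q = ṁ_c·Cp_c·(T_c,out − T_c,in)
ṁ_c = 2273 / [2.24 × (15.4 − -9.85)] = 40.188 kg/s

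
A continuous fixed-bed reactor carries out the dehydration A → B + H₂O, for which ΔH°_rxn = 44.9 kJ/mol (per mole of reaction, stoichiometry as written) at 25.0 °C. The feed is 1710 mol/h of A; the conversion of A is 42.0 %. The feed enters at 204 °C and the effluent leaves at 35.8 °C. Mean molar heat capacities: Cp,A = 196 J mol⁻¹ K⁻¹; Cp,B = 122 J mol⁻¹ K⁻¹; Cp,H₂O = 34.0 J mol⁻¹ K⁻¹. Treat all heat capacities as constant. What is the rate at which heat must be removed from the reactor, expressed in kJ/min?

Extent of reaction ξ = 0.420 × 1710 = 718.2 mol/h
Reaction term: ξ·ΔH°_rxn = 718.2 × 44.9 = 32247 kJ/h
Sensible, feed 204→25 °C: -59994 kJ/h
Outlet flows (mol/h): A 991.8, B 718.2, H₂O 718.2
Sensible, products 25→35.8 °C: 3309.5 kJ/h
Q = ΔH = -24437 kJ/h = -6.7881 kW
Heat removed = 407.28 kJ/min

Q_out = 407 kJ/min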